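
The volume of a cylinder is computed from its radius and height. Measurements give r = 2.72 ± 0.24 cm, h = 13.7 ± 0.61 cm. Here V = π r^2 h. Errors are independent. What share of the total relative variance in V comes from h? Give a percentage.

5.99%

(δV/V)² = (2·δr/r)² + (1·δh/h)²
  r term: (2×0.0882)² = 0.0311
  h term: (1×0.0445)² = 0.00198
Total = 0.0331. Share from h = 0.00198/0.0331 = 0.0599.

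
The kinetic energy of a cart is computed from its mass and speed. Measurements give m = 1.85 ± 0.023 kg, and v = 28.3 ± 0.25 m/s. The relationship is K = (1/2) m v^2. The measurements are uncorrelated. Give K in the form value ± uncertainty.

Products/powers → add relative errors in quadrature, weighted by exponent:
  (1·δm/m)² = (1×0.0124)² = 0.000155;  (2·δv/v)² = (2×0.00883)² = 0.000312
δK/K = √(0.000467) = 0.0216
K = 741 J, so δK = 0.0216 × 741 = 16.0 J.

741 ± 16.0 J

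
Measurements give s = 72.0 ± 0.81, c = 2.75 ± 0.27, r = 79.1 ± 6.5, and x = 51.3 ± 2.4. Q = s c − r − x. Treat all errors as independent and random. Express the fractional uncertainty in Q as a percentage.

30.7%

Let p = s·c = 198. δp/p = √((1·δs/s)² + (1·δc/c)²) = √(0.000127 + 0.00964) = 0.0988, so δp = 19.6.
Q = p − r − x: δQ = √(δp² + δr² + δx²) = √(383 + 42.2 + 5.76) = 20.8
Q = 67.6, so δQ/Q = 20.8/67.6 = 0.307.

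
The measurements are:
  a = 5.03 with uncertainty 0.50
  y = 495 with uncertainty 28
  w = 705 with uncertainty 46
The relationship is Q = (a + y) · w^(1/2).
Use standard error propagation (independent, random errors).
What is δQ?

Let u = a + y = 500. δu = √(δa² + δy²) = √(0.250 + 784) = 28.0, so δu/u = 0.0560.
Q is then a monomial in u, w:
δQ/Q = √((δu/u)² + (½·δw/w)²) = √(0.00314 + 0.00106) = 0.0648
Q = 13300, so δQ = 0.0648 × 13300 = 861.

861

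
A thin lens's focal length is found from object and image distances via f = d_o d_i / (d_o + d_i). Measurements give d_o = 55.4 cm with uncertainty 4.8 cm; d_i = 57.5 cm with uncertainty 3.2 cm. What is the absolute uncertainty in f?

∂f/∂d_o = (d_i/(d_o+d_i))² = 0.259;  ∂f/∂d_i = (d_o/(d_o+d_i))² = 0.241
δf = √((∂f/∂d_o · δd_o)² + (∂f/∂d_i · δd_i)²) = √(1.55 + 0.594) = 1.46 cm

1.46 cm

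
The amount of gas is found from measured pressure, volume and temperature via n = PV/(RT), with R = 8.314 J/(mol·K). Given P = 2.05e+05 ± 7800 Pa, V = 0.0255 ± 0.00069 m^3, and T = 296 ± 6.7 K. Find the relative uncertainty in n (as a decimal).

0.0519

For a monomial n ∝ P, V, T^-1, fractional errors add in quadrature:
  (1·δP/P)² = (1×0.0380)² = 0.00145;  (1·δV/V)² = (1×0.0271)² = 0.000732;  (-1·δT/T)² = (-1×0.0226)² = 0.000512
δn/n = √(0.00269) = 0.0519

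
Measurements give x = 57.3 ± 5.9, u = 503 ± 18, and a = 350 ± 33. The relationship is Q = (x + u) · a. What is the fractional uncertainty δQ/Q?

0.100

Let w = x + u = 560. δw = √(δx² + δu²) = √(34.8 + 324) = 18.9, so δw/w = 0.0338.
Q is then a monomial in w, a:
δQ/Q = √((δw/w)² + (1·δa/a)²) = √(0.00114 + 0.00889) = 0.100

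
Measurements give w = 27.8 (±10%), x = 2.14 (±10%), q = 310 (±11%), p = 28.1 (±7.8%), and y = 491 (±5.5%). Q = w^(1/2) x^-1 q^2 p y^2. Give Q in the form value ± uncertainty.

(1.60 ± 0.451) × 10^12

For a monomial Q ∝ w^(1/2), x^-1, q^2, p, y^2, fractional errors add in quadrature:
  (½·δw/w)² = (0.5×0.100)² = 0.00250;  (-1·δx/x)² = (-1×0.100)² = 0.0100;  (2·δq/q)² = (2×0.110)² = 0.0484;  (1·δp/p)² = (1×0.0780)² = 0.00608;  (2·δy/y)² = (2×0.0550)² = 0.0121
δQ/Q = √(0.0791) = 0.281
Q = 1.6e+12, so δQ = 0.281 × 1.6e+12 = 4.51e+11.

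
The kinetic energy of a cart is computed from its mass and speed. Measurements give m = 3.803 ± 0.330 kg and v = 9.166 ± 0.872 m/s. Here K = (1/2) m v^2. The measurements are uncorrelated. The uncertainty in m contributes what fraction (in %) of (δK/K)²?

17.2%

(δK/K)² = (1·δm/m)² + (2·δv/v)²
  m term: (1×0.0868)² = 0.00753
  v term: (2×0.0951)² = 0.0362
Total = 0.0437. Share from m = 0.00753/0.0437 = 0.172.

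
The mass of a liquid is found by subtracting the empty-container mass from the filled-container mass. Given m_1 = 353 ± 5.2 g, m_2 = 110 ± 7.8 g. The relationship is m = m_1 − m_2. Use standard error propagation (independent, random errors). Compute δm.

9.37 g

Absolute uncertainties add in quadrature for a linear combination:
  (δm_1)² = 27.0;  (δm_2)² = 60.8
δm = √(87.9) = 9.37 g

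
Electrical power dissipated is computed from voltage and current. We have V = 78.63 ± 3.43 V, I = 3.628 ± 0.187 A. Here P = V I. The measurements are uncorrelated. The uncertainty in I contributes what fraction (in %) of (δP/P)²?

(δP/P)² = (1·δV/V)² + (1·δI/I)²
  V term: (1×0.0436)² = 0.00190
  I term: (1×0.0515)² = 0.00266
Total = 0.00456. Share from I = 0.00266/0.00456 = 0.583.

58.3%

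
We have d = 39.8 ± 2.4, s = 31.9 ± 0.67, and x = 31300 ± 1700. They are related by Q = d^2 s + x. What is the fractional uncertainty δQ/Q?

Let p = d^2·s = 50500. δp/p = √((2·δd/d)² + (1·δs/s)²) = √(0.0145 + 0.000441) = 0.122, so δp = 6190.
Q = p + x: δQ = √(δp² + δx²) = √(3.83e+07 + 2.89e+06) = 6420
Q = 81800, so δQ/Q = 6420/81800 = 0.0784.

0.0784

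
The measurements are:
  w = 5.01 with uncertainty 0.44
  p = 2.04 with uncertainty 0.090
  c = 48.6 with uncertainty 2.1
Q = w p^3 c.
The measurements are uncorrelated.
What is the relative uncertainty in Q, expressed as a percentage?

Relative error in a monomial: (δQ/Q)² = Σ (nᵢ · δxᵢ/xᵢ)².
  (1·δw/w)² = (1×0.0878)² = 0.00771;  (3·δp/p)² = (3×0.0441)² = 0.0175;  (1·δc/c)² = (1×0.0432)² = 0.00187
δQ/Q = √(0.0271) = 0.165

16.5%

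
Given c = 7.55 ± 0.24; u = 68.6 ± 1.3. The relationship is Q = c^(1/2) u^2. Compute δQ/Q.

0.0411

Each factor contributes (exponent × relative error)² to (δQ/Q)²:
  (½·δc/c)² = (0.5×0.0318)² = 0.000253;  (2·δu/u)² = (2×0.0190)² = 0.00144
δQ/Q = √(0.00169) = 0.0411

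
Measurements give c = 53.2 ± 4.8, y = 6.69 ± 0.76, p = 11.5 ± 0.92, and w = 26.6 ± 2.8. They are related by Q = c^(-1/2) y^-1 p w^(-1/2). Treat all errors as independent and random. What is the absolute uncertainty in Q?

0.00710

Relative error in a monomial: (δQ/Q)² = Σ (nᵢ · δxᵢ/xᵢ)².
  (−½·δc/c)² = (-0.5×0.0902)² = 0.00204;  (-1·δy/y)² = (-1×0.114)² = 0.0129;  (1·δp/p)² = (1×0.0800)² = 0.00640;  (−½·δw/w)² = (-0.5×0.105)² = 0.00277
δQ/Q = √(0.0241) = 0.155
Q = 0.0457, so δQ = 0.155 × 0.0457 = 0.00710.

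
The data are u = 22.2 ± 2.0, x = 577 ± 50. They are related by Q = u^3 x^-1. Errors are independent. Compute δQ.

5.38

Each factor contributes (exponent × relative error)² to (δQ/Q)²:
  (3·δu/u)² = (3×0.0901)² = 0.0730;  (-1·δx/x)² = (-1×0.0867)² = 0.00751
δQ/Q = √(0.0806) = 0.284
Q = 19.0, so δQ = 0.284 × 19.0 = 5.38.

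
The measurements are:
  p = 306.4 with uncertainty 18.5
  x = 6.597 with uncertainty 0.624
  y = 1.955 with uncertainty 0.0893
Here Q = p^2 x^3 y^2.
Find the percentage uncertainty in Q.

32.2%

Since Q is a product/quotient, work with relative uncertainties:
  (2·δp/p)² = (2×0.0604)² = 0.0146;  (3·δx/x)² = (3×0.0946)² = 0.0805;  (2·δy/y)² = (2×0.0457)² = 0.00835
δQ/Q = √(0.103) = 0.322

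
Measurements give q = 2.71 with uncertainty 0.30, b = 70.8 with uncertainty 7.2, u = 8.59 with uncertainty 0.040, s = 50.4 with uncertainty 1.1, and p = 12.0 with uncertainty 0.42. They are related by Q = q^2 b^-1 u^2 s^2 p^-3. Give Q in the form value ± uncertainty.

Q is a product of powers, so relative uncertainties combine in quadrature:
  (2·δq/q)² = (2×0.111)² = 0.0490;  (-1·δb/b)² = (-1×0.102)² = 0.0103;  (2·δu/u)² = (2×0.00466)² = 8.67e-05;  (2·δs/s)² = (2×0.0218)² = 0.00191;  (-3·δp/p)² = (-3×0.0350)² = 0.0110
δQ/Q = √(0.0724) = 0.269
Q = 11.3, so δQ = 0.269 × 11.3 = 3.03.

11.3 ± 3.03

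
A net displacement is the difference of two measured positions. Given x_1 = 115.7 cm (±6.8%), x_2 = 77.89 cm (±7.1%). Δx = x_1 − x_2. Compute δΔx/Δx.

Sums and differences: (δΔx)² = Σ (cᵢ δxᵢ)².
  (δx_1)² = 61.9;  (δx_2)² = 30.6
δΔx = √(92.5) = 9.62 cm
Δx = 37.81 cm, so δΔx/Δx = 9.62/37.81 = 0.254.

0.254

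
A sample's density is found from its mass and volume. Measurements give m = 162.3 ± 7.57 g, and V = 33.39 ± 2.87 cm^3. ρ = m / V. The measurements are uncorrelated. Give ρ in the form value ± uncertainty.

4.861 ± 0.475 g/cm^3

Each factor contributes (exponent × relative error)² to (δρ/ρ)²:
  (1·δm/m)² = (1×0.0466)² = 0.00218;  (-1·δV/V)² = (-1×0.0860)² = 0.00739
δρ/ρ = √(0.00956) = 0.0978
ρ = 4.861 g/cm^3, so δρ = 0.0978 × 4.861 = 0.475 g/cm^3.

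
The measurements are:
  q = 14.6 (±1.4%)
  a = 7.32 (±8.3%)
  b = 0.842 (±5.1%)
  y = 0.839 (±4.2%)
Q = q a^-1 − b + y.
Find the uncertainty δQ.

0.177

Let p = q·a^-1 = 1.99. δp/p = √((1·δq/q)² + (-1·δa/a)²) = √(0.000196 + 0.00689) = 0.0842, so δp = 0.168.
Q = p − b + y: δQ = √(δp² + δb² + δy²) = √(0.0282 + 0.00184 + 0.00124) = 0.177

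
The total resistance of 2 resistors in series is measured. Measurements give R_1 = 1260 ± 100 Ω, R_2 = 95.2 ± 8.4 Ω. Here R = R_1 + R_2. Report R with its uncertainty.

1360 ± 100 Ω

Absolute uncertainties add in quadrature for a linear combination:
  (δR_1)² = 10000;  (δR_2)² = 70.6
δR = √(10100) = 100 Ω
R = 1360 Ω.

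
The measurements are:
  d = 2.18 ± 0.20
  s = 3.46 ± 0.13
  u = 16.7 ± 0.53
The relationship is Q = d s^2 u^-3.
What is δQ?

0.000852

Q is a product of powers, so relative uncertainties combine in quadrature:
  (1·δd/d)² = (1×0.0917)² = 0.00842;  (2·δs/s)² = (2×0.0376)² = 0.00565;  (-3·δu/u)² = (-3×0.0317)² = 0.00906
δQ/Q = √(0.0231) = 0.152
Q = 0.00560, so δQ = 0.152 × 0.00560 = 0.000852.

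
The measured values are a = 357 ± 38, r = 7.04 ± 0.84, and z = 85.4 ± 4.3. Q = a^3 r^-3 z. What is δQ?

5.37e+06

Products/powers → add relative errors in quadrature, weighted by exponent:
  (3·δa/a)² = (3×0.106)² = 0.102;  (-3·δr/r)² = (-3×0.119)² = 0.128;  (1·δz/z)² = (1×0.0504)² = 0.00254
δQ/Q = √(0.233) = 0.482
Q = 1.11e+07, so δQ = 0.482 × 1.11e+07 = 5.37e+06.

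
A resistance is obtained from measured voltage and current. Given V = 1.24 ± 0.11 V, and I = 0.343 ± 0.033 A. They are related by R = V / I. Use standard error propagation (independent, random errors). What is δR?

For a monomial R ∝ V, I^-1, fractional errors add in quadrature:
  (1·δV/V)² = (1×0.0887)² = 0.00787;  (-1·δI/I)² = (-1×0.0962)² = 0.00926
δR/R = √(0.0171) = 0.131
R = 3.62 Ω, so δR = 0.131 × 3.62 = 0.473 Ω.

0.473 Ω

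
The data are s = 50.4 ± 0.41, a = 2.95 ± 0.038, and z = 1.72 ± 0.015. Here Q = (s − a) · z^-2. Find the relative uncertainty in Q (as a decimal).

0.0195

Let u = s − a = 47.4. δu = √(δs² + δa²) = √(0.168 + 0.00144) = 0.412, so δu/u = 0.00868.
Q is then a monomial in u, z:
δQ/Q = √((δu/u)² + (-2·δz/z)²) = √(7.53e-05 + 0.000304) = 0.0195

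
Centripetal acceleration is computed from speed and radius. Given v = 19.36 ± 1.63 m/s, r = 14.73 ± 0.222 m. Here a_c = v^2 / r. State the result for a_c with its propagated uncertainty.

25.45 ± 4.30 m/s^2

Products/powers → add relative errors in quadrature, weighted by exponent:
  (2·δv/v)² = (2×0.0842)² = 0.0284;  (-1·δr/r)² = (-1×0.0151)² = 0.000227
δa_c/a_c = √(0.0286) = 0.169
a_c = 25.45 m/s^2, so δa_c = 0.169 × 25.45 = 4.30 m/s^2.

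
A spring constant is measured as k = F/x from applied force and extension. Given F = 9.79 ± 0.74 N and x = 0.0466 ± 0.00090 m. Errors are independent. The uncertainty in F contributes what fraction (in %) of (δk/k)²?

93.9%

(δk/k)² = (1·δF/F)² + (-1·δx/x)²
  F term: (1×0.0756)² = 0.00571
  x term: (-1×0.0193)² = 0.000373
Total = 0.00609. Share from F = 0.00571/0.00609 = 0.939.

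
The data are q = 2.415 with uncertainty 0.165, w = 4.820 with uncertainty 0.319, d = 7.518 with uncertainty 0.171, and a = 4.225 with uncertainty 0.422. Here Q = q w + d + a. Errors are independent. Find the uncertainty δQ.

Let p = q·w = 11.64. δp/p = √((1·δq/q)² + (1·δw/w)²) = √(0.00467 + 0.00438) = 0.0951, so δp = 1.11.
Q = p + d + a: δQ = √(δp² + δd² + δa²) = √(1.23 + 0.0292 + 0.178) = 1.20

1.20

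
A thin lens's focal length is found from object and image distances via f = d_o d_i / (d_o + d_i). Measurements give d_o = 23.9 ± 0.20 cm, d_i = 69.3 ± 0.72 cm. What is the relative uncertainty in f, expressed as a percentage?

∂f/∂d_o = (d_i/(d_o+d_i))² = 0.553;  ∂f/∂d_i = (d_o/(d_o+d_i))² = 0.0658
δf = √((∂f/∂d_o · δd_o)² + (∂f/∂d_i · δd_i)²) = √(0.0122 + 0.00224) = 0.120 cm
f = 17.8 cm, so δf/f = 0.120/17.8 = 0.00677.

0.677%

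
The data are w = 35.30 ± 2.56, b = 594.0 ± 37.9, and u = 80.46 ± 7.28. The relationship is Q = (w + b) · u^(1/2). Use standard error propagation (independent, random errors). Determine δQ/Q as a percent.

Let h = w + b = 629.3. δh = √(δw² + δb²) = √(6.55 + 1440) = 38.0, so δh/h = 0.0604.
Q is then a monomial in h, u:
δQ/Q = √((δh/h)² + (½·δu/u)²) = √(0.00364 + 0.00205) = 0.0754

7.54%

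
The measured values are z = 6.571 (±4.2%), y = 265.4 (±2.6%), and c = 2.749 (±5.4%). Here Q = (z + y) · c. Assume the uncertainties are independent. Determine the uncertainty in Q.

Let u = z + y = 272.0. δu = √(δz² + δy²) = √(0.0762 + 47.6) = 6.91, so δu/u = 0.0254.
Q is then a monomial in u, c:
δQ/Q = √((δu/u)² + (1·δc/c)²) = √(0.000645 + 0.00292) = 0.0597
Q = 747.6, so δQ = 0.0597 × 747.6 = 44.6.

44.6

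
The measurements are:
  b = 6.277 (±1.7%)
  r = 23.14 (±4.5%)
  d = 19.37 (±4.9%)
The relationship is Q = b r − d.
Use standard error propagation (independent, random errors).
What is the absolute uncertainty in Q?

Let p = b·r = 145.2. δp/p = √((1·δb/b)² + (1·δr/r)²) = √(0.000289 + 0.00202) = 0.0481, so δp = 6.99.
Q = p − d: δQ = √(δp² + δd²) = √(48.8 + 0.901) = 7.05

7.05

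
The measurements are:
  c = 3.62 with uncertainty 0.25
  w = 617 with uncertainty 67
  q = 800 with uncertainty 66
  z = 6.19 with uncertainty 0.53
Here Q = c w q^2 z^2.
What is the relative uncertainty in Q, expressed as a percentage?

27.0%

Relative error in a monomial: (δQ/Q)² = Σ (nᵢ · δxᵢ/xᵢ)².
  (1·δc/c)² = (1×0.0691)² = 0.00477;  (1·δw/w)² = (1×0.109)² = 0.0118;  (2·δq/q)² = (2×0.0825)² = 0.0272;  (2·δz/z)² = (2×0.0856)² = 0.0293
δQ/Q = √(0.0731) = 0.270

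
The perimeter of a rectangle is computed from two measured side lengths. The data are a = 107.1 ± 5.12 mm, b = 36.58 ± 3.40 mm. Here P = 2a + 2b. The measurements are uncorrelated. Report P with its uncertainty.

Each term contributes (cᵢ δxᵢ)² to (δP)²:
  (2·δa)² = 105;  (2·δb)² = 46.2
δP = √(151) = 12.3 mm
P = 287.4 mm.

287.4 ± 12.3 mm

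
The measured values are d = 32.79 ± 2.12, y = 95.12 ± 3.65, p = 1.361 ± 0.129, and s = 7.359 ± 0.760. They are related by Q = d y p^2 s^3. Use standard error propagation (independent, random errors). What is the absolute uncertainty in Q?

Since Q is a product/quotient, work with relative uncertainties:
  (1·δd/d)² = (1×0.0647)² = 0.00418;  (1·δy/y)² = (1×0.0384)² = 0.00147;  (2·δp/p)² = (2×0.0948)² = 0.0359;  (3·δs/s)² = (3×0.103)² = 0.0960
δQ/Q = √(0.138) = 0.371
Q = 2.302e+06, so δQ = 0.371 × 2.302e+06 = 8.54e+05.

8.54e+05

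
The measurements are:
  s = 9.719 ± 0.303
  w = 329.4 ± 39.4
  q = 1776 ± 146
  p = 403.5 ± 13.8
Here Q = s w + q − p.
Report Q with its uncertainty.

Let h = s·w = 3201. δh/h = √((1·δs/s)² + (1·δw/w)²) = √(0.000972 + 0.0143) = 0.124, so δh = 396.
Q = h + q − p: δQ = √(δh² + δq² + δp²) = √(1.57e+05 + 21300 + 190) = 422
Q = 4574.

4574 ± 422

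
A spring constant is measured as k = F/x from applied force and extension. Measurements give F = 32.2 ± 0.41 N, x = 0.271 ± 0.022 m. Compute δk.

Since k is a product/quotient, work with relative uncertainties:
  (1·δF/F)² = (1×0.0127)² = 0.000162;  (-1·δx/x)² = (-1×0.0812)² = 0.00659
δk/k = √(0.00675) = 0.0822
k = 119 N/m, so δk = 0.0822 × 119 = 9.76 N/m.

9.76 N/m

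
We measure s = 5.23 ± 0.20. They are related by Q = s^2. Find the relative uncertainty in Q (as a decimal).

0.0765

Q ∝ s^2, so δQ/Q = |2| · δs/s = 2 × 0.0382 = 0.0765.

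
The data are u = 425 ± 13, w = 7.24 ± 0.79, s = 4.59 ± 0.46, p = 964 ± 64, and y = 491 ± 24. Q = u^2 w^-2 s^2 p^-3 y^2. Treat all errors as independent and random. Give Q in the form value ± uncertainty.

19.5 ± 7.33

Relative error in a monomial: (δQ/Q)² = Σ (nᵢ · δxᵢ/xᵢ)².
  (2·δu/u)² = (2×0.0306)² = 0.00374;  (-2·δw/w)² = (-2×0.109)² = 0.0476;  (2·δs/s)² = (2×0.100)² = 0.0402;  (-3·δp/p)² = (-3×0.0664)² = 0.0397;  (2·δy/y)² = (2×0.0489)² = 0.00956
δQ/Q = √(0.141) = 0.375
Q = 19.5, so δQ = 0.375 × 19.5 = 7.33.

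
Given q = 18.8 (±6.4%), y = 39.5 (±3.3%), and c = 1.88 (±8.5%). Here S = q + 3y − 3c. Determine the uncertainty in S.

Absolute uncertainties add in quadrature for a linear combination:
  (δq)² = 1.45;  (3·δy)² = 15.3;  (3·δc)² = 0.230
δS = √(17.0) = 4.12

4.12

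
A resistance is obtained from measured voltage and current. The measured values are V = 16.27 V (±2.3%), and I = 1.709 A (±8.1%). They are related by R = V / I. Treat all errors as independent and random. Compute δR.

Each factor contributes (exponent × relative error)² to (δR/R)²:
  (1·δV/V)² = (1×0.0230)² = 0.000529;  (-1·δI/I)² = (-1×0.0810)² = 0.00656
δR/R = √(0.00709) = 0.0842
R = 9.520 Ω, so δR = 0.0842 × 9.520 = 0.802 Ω.

0.802 Ω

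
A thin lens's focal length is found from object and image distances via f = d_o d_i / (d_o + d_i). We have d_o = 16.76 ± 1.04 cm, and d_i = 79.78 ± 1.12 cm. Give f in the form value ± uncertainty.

13.85 ± 0.711 cm

∂f/∂d_o = (d_i/(d_o+d_i))² = 0.683;  ∂f/∂d_i = (d_o/(d_o+d_i))² = 0.0301
δf = √((∂f/∂d_o · δd_o)² + (∂f/∂d_i · δd_i)²) = √(0.504 + 0.00114) = 0.711 cm
f = 13.85 cm.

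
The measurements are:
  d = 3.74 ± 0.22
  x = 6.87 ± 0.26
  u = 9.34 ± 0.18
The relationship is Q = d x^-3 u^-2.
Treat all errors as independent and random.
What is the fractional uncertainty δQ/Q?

0.134

Products/powers → add relative errors in quadrature, weighted by exponent:
  (1·δd/d)² = (1×0.0588)² = 0.00346;  (-3·δx/x)² = (-3×0.0378)² = 0.0129;  (-2·δu/u)² = (-2×0.0193)² = 0.00149
δQ/Q = √(0.0178) = 0.134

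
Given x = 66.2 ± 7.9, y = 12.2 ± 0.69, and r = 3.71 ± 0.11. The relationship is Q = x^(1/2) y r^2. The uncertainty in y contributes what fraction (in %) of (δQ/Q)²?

(δQ/Q)² = (½·δx/x)² + (1·δy/y)² + (2·δr/r)²
  x term: (0.5×0.119)² = 0.00356
  y term: (1×0.0566)² = 0.00320
  r term: (2×0.0296)² = 0.00352
Total = 0.0103. Share from y = 0.00320/0.0103 = 0.311.

31.1%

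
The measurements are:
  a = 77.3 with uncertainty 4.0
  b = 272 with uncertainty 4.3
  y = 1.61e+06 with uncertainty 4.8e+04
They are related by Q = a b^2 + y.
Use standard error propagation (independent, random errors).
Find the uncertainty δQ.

3.5e+05

Let p = a·b^2 = 5.72e+06. δp/p = √((1·δa/a)² + (2·δb/b)²) = √(0.00268 + 0.001000) = 0.0606, so δp = 3.47e+05.
Q = p + y: δQ = √(δp² + δy²) = √(1.2e+11 + 2.3e+09) = 3.5e+05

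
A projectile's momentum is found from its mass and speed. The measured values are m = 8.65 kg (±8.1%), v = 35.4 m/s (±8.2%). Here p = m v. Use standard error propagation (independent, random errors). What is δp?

35.3 kg·m/s

p is a product of powers, so relative uncertainties combine in quadrature:
  (1·δm/m)² = (1×0.0810)² = 0.00656;  (1·δv/v)² = (1×0.0820)² = 0.00672
δp/p = √(0.0133) = 0.115
p = 306 kg·m/s, so δp = 0.115 × 306 = 35.3 kg·m/s.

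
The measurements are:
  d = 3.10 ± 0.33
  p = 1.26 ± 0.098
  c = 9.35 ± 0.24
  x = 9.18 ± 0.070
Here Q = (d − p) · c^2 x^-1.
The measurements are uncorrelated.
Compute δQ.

Let u = d − p = 1.84. δu = √(δd² + δp²) = √(0.109 + 0.00960) = 0.344, so δu/u = 0.187.
Q is then a monomial in u, c, x:
δQ/Q = √((δu/u)² + (2·δc/c)² + (-1·δx/x)²) = √(0.0350 + 0.00264 + 5.81e-05) = 0.194
Q = 17.5, so δQ = 0.194 × 17.5 = 3.40.

3.40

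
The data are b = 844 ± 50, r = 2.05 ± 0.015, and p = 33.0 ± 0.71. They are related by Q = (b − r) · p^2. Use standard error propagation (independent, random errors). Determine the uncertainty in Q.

Let u = b − r = 842. δu = √(δb² + δr²) = √(2500 + 0.000225) = 50.0, so δu/u = 0.0594.
Q is then a monomial in u, p:
δQ/Q = √((δu/u)² + (2·δp/p)²) = √(0.00353 + 0.00185) = 0.0733
Q = 9.17e+05, so δQ = 0.0733 × 9.17e+05 = 67200.

67200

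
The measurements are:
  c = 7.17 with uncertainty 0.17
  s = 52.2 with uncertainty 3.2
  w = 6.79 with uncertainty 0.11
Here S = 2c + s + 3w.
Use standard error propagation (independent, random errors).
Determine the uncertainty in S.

S is a linear combination, so absolute uncertainties add in quadrature:
  (2·δc)² = 0.116;  (δs)² = 10.2;  (3·δw)² = 0.109
δS = √(10.5) = 3.23

3.23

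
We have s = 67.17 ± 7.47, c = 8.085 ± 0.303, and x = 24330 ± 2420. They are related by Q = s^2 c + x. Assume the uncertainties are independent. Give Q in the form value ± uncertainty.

60810 ± 8580

Let p = s^2·c = 36480. δp/p = √((2·δs/s)² + (1·δc/c)²) = √(0.0495 + 0.00140) = 0.226, so δp = 8230.
Q = p + x: δQ = √(δp² + δx²) = √(6.77e+07 + 5.86e+06) = 8580
Q = 60810.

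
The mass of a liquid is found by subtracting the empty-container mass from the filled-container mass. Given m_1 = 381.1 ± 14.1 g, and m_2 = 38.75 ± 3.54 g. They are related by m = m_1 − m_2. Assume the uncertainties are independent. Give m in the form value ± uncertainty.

342.4 ± 14.5 g

m is a linear combination, so absolute uncertainties add in quadrature:
  (δm_1)² = 199;  (δm_2)² = 12.5
δm = √(211) = 14.5 g
m = 342.4 g.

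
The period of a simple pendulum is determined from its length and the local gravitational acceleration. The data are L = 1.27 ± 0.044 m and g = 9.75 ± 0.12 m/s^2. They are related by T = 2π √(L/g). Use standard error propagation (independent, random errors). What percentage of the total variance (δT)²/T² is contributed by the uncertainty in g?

11.2%

(δT/T)² = (½·δL/L)² + (−½·δg/g)²
  L term: (0.5×0.0346)² = 0.000300
  g term: (-0.5×0.0123)² = 3.79e-05
Total = 0.000338. Share from g = 3.79e-05/0.000338 = 0.112.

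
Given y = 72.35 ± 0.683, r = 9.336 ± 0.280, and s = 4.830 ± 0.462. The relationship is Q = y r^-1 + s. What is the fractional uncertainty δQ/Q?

0.0415

Let p = y·r^-1 = 7.750. δp/p = √((1·δy/y)² + (-1·δr/r)²) = √(8.91e-05 + 0.000899) = 0.0314, so δp = 0.244.
Q = p + s: δQ = √(δp² + δs²) = √(0.0594 + 0.213) = 0.522
Q = 12.58, so δQ/Q = 0.522/12.58 = 0.0415.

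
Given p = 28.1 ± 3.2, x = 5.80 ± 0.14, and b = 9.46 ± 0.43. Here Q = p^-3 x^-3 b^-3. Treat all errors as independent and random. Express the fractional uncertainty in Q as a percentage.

Relative error in a monomial: (δQ/Q)² = Σ (nᵢ · δxᵢ/xᵢ)².
  (-3·δp/p)² = (-3×0.114)² = 0.117;  (-3·δx/x)² = (-3×0.0241)² = 0.00524;  (-3·δb/b)² = (-3×0.0455)² = 0.0186
δQ/Q = √(0.141) = 0.375

37.5%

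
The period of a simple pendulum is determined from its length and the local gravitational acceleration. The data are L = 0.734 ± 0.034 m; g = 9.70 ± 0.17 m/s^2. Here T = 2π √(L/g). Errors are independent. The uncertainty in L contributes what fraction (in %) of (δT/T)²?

87.5%

(δT/T)² = (½·δL/L)² + (−½·δg/g)²
  L term: (0.5×0.0463)² = 0.000536
  g term: (-0.5×0.0175)² = 7.68e-05
Total = 0.000613. Share from L = 0.000536/0.000613 = 0.875.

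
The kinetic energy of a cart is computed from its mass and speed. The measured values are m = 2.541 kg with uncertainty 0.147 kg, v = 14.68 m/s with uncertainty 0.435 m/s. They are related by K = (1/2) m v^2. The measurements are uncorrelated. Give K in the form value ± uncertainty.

273.8 ± 22.7 J

Relative error in a monomial: (δK/K)² = Σ (nᵢ · δxᵢ/xᵢ)².
  (1·δm/m)² = (1×0.0579)² = 0.00335;  (2·δv/v)² = (2×0.0296)² = 0.00351
δK/K = √(0.00686) = 0.0828
K = 273.8 J, so δK = 0.0828 × 273.8 = 22.7 J.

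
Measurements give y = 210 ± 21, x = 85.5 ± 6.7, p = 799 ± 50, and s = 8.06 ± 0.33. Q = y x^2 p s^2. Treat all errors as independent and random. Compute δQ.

1.69e+10

Q is a product of powers, so relative uncertainties combine in quadrature:
  (1·δy/y)² = (1×0.100)² = 0.0100;  (2·δx/x)² = (2×0.0784)² = 0.0246;  (1·δp/p)² = (1×0.0626)² = 0.00392;  (2·δs/s)² = (2×0.0409)² = 0.00671
δQ/Q = √(0.0452) = 0.213
Q = 7.97e+10, so δQ = 0.213 × 7.97e+10 = 1.69e+10.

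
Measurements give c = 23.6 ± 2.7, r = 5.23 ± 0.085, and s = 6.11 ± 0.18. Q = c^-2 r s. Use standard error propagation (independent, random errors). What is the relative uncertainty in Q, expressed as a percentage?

23.1%

Each factor contributes (exponent × relative error)² to (δQ/Q)²:
  (-2·δc/c)² = (-2×0.114)² = 0.0524;  (1·δr/r)² = (1×0.0163)² = 0.000264;  (1·δs/s)² = (1×0.0295)² = 0.000868
δQ/Q = √(0.0535) = 0.231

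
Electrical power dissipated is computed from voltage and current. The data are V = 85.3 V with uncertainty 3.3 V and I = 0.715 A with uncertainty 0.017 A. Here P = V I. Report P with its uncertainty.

Relative error in a monomial: (δP/P)² = Σ (nᵢ · δxᵢ/xᵢ)².
  (1·δV/V)² = (1×0.0387)² = 0.00150;  (1·δI/I)² = (1×0.0238)² = 0.000565
δP/P = √(0.00206) = 0.0454
P = 61.0 W, so δP = 0.0454 × 61.0 = 2.77 W.

61.0 ± 2.77 W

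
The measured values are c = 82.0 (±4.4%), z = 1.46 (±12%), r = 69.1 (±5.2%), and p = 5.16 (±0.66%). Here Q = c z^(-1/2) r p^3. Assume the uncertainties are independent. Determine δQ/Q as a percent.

For a monomial Q ∝ c, z^(-1/2), r, p^3, fractional errors add in quadrature:
  (1·δc/c)² = (1×0.0440)² = 0.00194;  (−½·δz/z)² = (-0.5×0.120)² = 0.00360;  (1·δr/r)² = (1×0.0520)² = 0.00270;  (3·δp/p)² = (3×0.00660)² = 0.000392
δQ/Q = √(0.00863) = 0.0929

9.29%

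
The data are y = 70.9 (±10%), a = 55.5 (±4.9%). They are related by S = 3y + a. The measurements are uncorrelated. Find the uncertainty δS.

21.4

For a sum/difference, combine absolute errors in quadrature:
  (3·δy)² = 452;  (δa)² = 7.40
δS = √(460) = 21.4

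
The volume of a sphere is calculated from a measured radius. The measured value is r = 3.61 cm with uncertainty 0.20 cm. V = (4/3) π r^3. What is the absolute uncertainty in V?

Products/powers → add relative errors in quadrature, weighted by exponent:
  (3·δr/r)² = (3×0.0554)² = 0.0276
δV/V = √(0.0276) = 0.166
V = 197 cm^3, so δV = 0.166 × 197 = 32.8 cm^3.

32.8 cm^3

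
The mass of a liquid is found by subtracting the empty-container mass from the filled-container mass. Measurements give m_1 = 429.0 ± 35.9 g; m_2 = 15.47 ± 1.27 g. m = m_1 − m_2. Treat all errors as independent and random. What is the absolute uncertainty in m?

Each term contributes (cᵢ δxᵢ)² to (δm)²:
  (δm_1)² = 1290;  (δm_2)² = 1.61
δm = √(1290) = 35.9 g

35.9 g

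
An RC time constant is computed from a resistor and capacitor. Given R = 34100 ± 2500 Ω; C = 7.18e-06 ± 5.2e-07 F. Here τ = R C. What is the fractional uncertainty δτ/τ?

Since τ is a product/quotient, work with relative uncertainties:
  (1·δR/R)² = (1×0.0733)² = 0.00537;  (1·δC/C)² = (1×0.0724)² = 0.00525
δτ/τ = √(0.0106) = 0.103

0.103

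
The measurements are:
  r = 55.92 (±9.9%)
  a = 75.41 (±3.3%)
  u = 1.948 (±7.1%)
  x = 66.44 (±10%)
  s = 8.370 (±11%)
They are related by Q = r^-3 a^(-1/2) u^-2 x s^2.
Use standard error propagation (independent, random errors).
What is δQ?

Q is a product of powers, so relative uncertainties combine in quadrature:
  (-3·δr/r)² = (-3×0.0990)² = 0.0882;  (−½·δa/a)² = (-0.5×0.0330)² = 0.000272;  (-2·δu/u)² = (-2×0.0710)² = 0.0202;  (1·δx/x)² = (1×0.100)² = 0.0100;  (2·δs/s)² = (2×0.110)² = 0.0484
δQ/Q = √(0.167) = 0.409
Q = 0.0008078, so δQ = 0.409 × 0.0008078 = 0.000330.

0.000330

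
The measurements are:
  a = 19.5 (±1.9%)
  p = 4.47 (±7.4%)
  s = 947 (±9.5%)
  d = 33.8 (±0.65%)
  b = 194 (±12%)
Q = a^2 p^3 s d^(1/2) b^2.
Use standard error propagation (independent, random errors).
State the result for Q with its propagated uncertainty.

(7.04 ± 2.41) × 10^12

Q is a product of powers, so relative uncertainties combine in quadrature:
  (2·δa/a)² = (2×0.0190)² = 0.00144;  (3·δp/p)² = (3×0.0740)² = 0.0493;  (1·δs/s)² = (1×0.0950)² = 0.00903;  (½·δd/d)² = (0.5×0.00650)² = 1.06e-05;  (2·δb/b)² = (2×0.120)² = 0.0576
δQ/Q = √(0.117) = 0.343
Q = 7.04e+12, so δQ = 0.343 × 7.04e+12 = 2.41e+12.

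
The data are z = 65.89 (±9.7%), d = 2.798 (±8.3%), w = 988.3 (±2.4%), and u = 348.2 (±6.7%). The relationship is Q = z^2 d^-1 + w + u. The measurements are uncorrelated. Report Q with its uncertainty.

Let p = z^2·d^-1 = 1552. δp/p = √((2·δz/z)² + (-1·δd/d)²) = √(0.0376 + 0.00689) = 0.211, so δp = 327.
Q = p + w + u: δQ = √(δp² + δw² + δu²) = √(1.07e+05 + 563 + 544) = 329
Q = 2888.

2888 ± 329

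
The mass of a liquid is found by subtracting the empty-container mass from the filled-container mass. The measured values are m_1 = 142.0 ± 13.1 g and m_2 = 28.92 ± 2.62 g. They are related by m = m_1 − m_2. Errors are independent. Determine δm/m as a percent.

11.8%

Each term contributes (cᵢ δxᵢ)² to (δm)²:
  (δm_1)² = 172;  (δm_2)² = 6.86
δm = √(178) = 13.4 g
m = 113.1 g, so δm/m = 13.4/113.1 = 0.118.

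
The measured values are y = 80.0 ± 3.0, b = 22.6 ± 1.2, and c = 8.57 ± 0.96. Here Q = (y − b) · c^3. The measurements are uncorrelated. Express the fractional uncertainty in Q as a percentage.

34.1%

Let u = y − b = 57.4. δu = √(δy² + δb²) = √(9.00 + 1.44) = 3.23, so δu/u = 0.0563.
Q is then a monomial in u, c:
δQ/Q = √((δu/u)² + (3·δc/c)²) = √(0.00317 + 0.113) = 0.341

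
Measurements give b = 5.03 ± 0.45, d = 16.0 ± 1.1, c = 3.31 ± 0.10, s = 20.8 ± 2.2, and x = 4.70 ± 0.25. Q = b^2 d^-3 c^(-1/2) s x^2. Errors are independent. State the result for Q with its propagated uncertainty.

1.56 ± 0.487

Each factor contributes (exponent × relative error)² to (δQ/Q)²:
  (2·δb/b)² = (2×0.0895)² = 0.0320;  (-3·δd/d)² = (-3×0.0688)² = 0.0425;  (−½·δc/c)² = (-0.5×0.0302)² = 0.000228;  (1·δs/s)² = (1×0.106)² = 0.0112;  (2·δx/x)² = (2×0.0532)² = 0.0113
δQ/Q = √(0.0973) = 0.312
Q = 1.56, so δQ = 0.312 × 1.56 = 0.487.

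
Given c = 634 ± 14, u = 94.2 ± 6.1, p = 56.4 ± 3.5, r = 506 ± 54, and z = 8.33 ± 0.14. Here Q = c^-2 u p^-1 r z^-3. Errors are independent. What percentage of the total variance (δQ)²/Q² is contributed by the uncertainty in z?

(δQ/Q)² = (-2·δc/c)² + (1·δu/u)² + (-1·δp/p)² + (1·δr/r)² + (-3·δz/z)²
  c term: (-2×0.0221)² = 0.00195
  u term: (1×0.0648)² = 0.00419
  p term: (-1×0.0621)² = 0.00385
  r term: (1×0.107)² = 0.0114
  z term: (-3×0.0168)² = 0.00254
Total = 0.0239. Share from z = 0.00254/0.0239 = 0.106.

10.6%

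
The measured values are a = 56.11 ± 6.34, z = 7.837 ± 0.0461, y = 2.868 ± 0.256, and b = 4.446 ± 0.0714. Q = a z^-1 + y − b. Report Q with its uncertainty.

5.582 ± 0.853

Let p = a·z^-1 = 7.160. δp/p = √((1·δa/a)² + (-1·δz/z)²) = √(0.0128 + 3.46e-05) = 0.113, so δp = 0.810.
Q = p + y − b: δQ = √(δp² + δy² + δb²) = √(0.656 + 0.0655 + 0.00510) = 0.853
Q = 5.582.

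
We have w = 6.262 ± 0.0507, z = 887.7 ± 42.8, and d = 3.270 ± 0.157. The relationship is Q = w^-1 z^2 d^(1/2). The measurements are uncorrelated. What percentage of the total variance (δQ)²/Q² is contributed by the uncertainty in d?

5.80%

(δQ/Q)² = (-1·δw/w)² + (2·δz/z)² + (½·δd/d)²
  w term: (-1×0.00810)² = 6.56e-05
  z term: (2×0.0482)² = 0.00930
  d term: (0.5×0.0480)² = 0.000576
Total = 0.00994. Share from d = 0.000576/0.00994 = 0.0580.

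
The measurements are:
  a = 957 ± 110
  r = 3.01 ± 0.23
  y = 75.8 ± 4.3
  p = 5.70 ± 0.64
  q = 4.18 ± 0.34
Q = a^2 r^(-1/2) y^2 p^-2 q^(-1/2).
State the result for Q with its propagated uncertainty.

Each factor contributes (exponent × relative error)² to (δQ/Q)²:
  (2·δa/a)² = (2×0.115)² = 0.0528;  (−½·δr/r)² = (-0.5×0.0764)² = 0.00146;  (2·δy/y)² = (2×0.0567)² = 0.0129;  (-2·δp/p)² = (-2×0.112)² = 0.0504;  (−½·δq/q)² = (-0.5×0.0813)² = 0.00165
δQ/Q = √(0.119) = 0.345
Q = 4.57e+07, so δQ = 0.345 × 4.57e+07 = 1.58e+07.

(4.57 ± 1.58) × 10^7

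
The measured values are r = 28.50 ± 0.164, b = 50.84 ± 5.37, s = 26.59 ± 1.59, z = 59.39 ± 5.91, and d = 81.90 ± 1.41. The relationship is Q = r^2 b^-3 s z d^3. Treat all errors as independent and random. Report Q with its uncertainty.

(5.362 ± 1.83) × 10^6

For a monomial Q ∝ r^2, b^-3, s, z, d^3, fractional errors add in quadrature:
  (2·δr/r)² = (2×0.00575)² = 0.000132;  (-3·δb/b)² = (-3×0.106)² = 0.100;  (1·δs/s)² = (1×0.0598)² = 0.00358;  (1·δz/z)² = (1×0.0995)² = 0.00990;  (3·δd/d)² = (3×0.0172)² = 0.00267
δQ/Q = √(0.117) = 0.342
Q = 5.362e+06, so δQ = 0.342 × 5.362e+06 = 1.83e+06.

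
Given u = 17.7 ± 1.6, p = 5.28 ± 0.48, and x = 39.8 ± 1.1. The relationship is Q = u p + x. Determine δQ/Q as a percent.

Let w = u·p = 93.5. δw/w = √((1·δu/u)² + (1·δp/p)²) = √(0.00817 + 0.00826) = 0.128, so δw = 12.0.
Q = w + x: δQ = √(δw² + δx²) = √(144 + 1.21) = 12.0
Q = 133, so δQ/Q = 12.0/133 = 0.0903.

9.03%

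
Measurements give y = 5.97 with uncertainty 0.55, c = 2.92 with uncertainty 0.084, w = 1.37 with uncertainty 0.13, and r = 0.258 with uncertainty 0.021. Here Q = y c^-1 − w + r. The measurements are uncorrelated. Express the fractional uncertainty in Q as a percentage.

Let p = y·c^-1 = 2.04. δp/p = √((1·δy/y)² + (-1·δc/c)²) = √(0.00849 + 0.000828) = 0.0965, so δp = 0.197.
Q = p − w + r: δQ = √(δp² + δw² + δr²) = √(0.0389 + 0.0169 + 0.000441) = 0.237
Q = 0.933, so δQ/Q = 0.237/0.933 = 0.254.

25.4%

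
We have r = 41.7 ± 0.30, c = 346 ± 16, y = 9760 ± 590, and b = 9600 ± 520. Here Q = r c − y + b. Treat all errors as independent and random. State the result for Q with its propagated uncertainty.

14300 ± 1040

Let p = r·c = 14400. δp/p = √((1·δr/r)² + (1·δc/c)²) = √(5.18e-05 + 0.00214) = 0.0468, so δp = 675.
Q = p − y + b: δQ = √(δp² + δy² + δb²) = √(4.56e+05 + 3.48e+05 + 2.7e+05) = 1040
Q = 14300.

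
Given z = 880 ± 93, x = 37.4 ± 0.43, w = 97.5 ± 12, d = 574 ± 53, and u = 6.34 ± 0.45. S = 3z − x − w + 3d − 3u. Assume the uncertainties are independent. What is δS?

Absolute uncertainties add in quadrature for a linear combination:
  (3·δz)² = 77800;  (δx)² = 0.185;  (δw)² = 144;  (3·δd)² = 25300;  (3·δu)² = 1.82
δS = √(1.03e+05) = 321

321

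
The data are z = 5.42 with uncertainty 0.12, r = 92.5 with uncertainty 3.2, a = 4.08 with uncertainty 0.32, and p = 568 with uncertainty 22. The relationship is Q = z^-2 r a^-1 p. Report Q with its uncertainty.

438 ± 45.6

Since Q is a product/quotient, work with relative uncertainties:
  (-2·δz/z)² = (-2×0.0221)² = 0.00196;  (1·δr/r)² = (1×0.0346)² = 0.00120;  (-1·δa/a)² = (-1×0.0784)² = 0.00615;  (1·δp/p)² = (1×0.0387)² = 0.00150
δQ/Q = √(0.0108) = 0.104
Q = 438, so δQ = 0.104 × 438 = 45.6.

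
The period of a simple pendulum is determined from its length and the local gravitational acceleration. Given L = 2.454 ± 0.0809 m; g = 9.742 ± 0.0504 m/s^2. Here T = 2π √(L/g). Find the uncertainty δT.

0.0526 s

Products/powers → add relative errors in quadrature, weighted by exponent:
  (½·δL/L)² = (0.5×0.0330)² = 0.000272;  (−½·δg/g)² = (-0.5×0.00517)² = 6.69e-06
δT/T = √(0.000278) = 0.0167
T = 3.154 s, so δT = 0.0167 × 3.154 = 0.0526 s.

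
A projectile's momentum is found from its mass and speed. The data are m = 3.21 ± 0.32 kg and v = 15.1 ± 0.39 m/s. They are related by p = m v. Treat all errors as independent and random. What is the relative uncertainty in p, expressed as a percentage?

p is a product of powers, so relative uncertainties combine in quadrature:
  (1·δm/m)² = (1×0.0997)² = 0.00994;  (1·δv/v)² = (1×0.0258)² = 0.000667
δp/p = √(0.0106) = 0.103

10.3%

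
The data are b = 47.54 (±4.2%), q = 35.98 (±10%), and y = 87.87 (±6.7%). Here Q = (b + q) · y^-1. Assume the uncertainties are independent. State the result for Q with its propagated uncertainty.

Let u = b + q = 83.52. δu = √(δb² + δq²) = √(3.99 + 12.9) = 4.11, so δu/u = 0.0493.
Q is then a monomial in u, y:
δQ/Q = √((δu/u)² + (-1·δy/y)²) = √(0.00243 + 0.00449) = 0.0832
Q = 0.9505, so δQ = 0.0832 × 0.9505 = 0.0790.

0.9505 ± 0.0790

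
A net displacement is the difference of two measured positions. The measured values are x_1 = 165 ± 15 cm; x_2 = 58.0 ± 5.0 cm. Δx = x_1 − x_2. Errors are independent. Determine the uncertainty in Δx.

Absolute uncertainties add in quadrature for a linear combination:
  (δx_1)² = 225;  (δx_2)² = 25.0
δΔx = √(250) = 15.8 cm

15.8 cm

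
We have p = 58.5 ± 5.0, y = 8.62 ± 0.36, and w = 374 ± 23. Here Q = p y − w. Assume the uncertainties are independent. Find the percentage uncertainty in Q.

40.8%

Let h = p·y = 504. δh/h = √((1·δp/p)² + (1·δy/y)²) = √(0.00731 + 0.00174) = 0.0951, so δh = 48.0.
Q = h − w: δQ = √(δh² + δw²) = √(2300 + 529) = 53.2
Q = 130, so δQ/Q = 53.2/130 = 0.408.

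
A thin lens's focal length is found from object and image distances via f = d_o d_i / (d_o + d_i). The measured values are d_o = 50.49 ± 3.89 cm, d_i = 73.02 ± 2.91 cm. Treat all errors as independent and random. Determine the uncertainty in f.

1.44 cm

∂f/∂d_o = (d_i/(d_o+d_i))² = 0.350;  ∂f/∂d_i = (d_o/(d_o+d_i))² = 0.167
δf = √((∂f/∂d_o · δd_o)² + (∂f/∂d_i · δd_i)²) = √(1.85 + 0.236) = 1.44 cm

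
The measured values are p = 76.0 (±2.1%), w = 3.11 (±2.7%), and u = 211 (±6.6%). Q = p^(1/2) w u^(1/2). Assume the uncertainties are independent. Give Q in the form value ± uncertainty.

Each factor contributes (exponent × relative error)² to (δQ/Q)²:
  (½·δp/p)² = (0.5×0.0210)² = 0.000110;  (1·δw/w)² = (1×0.0270)² = 0.000729;  (½·δu/u)² = (0.5×0.0660)² = 0.00109
δQ/Q = √(0.00193) = 0.0439
Q = 394, so δQ = 0.0439 × 394 = 17.3.

394 ± 17.3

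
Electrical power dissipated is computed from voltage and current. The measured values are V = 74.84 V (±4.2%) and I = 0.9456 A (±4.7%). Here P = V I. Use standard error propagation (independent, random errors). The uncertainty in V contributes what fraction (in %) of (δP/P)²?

(δP/P)² = (1·δV/V)² + (1·δI/I)²
  V term: (1×0.0420)² = 0.00176
  I term: (1×0.0470)² = 0.00221
Total = 0.00397. Share from V = 0.00176/0.00397 = 0.444.

44.4%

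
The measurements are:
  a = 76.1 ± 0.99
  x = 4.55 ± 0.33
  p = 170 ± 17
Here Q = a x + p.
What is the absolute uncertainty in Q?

Let w = a·x = 346. δw/w = √((1·δa/a)² + (1·δx/x)²) = √(0.000169 + 0.00526) = 0.0737, so δw = 25.5.
Q = w + p: δQ = √(δw² + δp²) = √(651 + 289) = 30.7

30.7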